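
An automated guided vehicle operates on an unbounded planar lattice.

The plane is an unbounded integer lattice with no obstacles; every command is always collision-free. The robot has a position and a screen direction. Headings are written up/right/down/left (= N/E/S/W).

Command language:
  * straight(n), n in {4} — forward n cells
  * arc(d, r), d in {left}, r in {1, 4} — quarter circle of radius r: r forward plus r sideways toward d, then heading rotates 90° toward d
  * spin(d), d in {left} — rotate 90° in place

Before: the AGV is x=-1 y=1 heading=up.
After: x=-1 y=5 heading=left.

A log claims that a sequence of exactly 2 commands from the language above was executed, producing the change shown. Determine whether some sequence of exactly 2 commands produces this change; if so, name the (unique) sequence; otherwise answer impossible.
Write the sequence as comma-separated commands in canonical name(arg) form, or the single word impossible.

straight(4), spin(left)

key: order matters: swapping straight(4) and spin(left) lands elsewhere
begin: x=-1 y=1 heading=up
t=1 straight(4) ⇒ x=-1 y=5 heading=up
t=2 spin(left) ⇒ x=-1 y=5 heading=left
no other 2-command option fits: unique.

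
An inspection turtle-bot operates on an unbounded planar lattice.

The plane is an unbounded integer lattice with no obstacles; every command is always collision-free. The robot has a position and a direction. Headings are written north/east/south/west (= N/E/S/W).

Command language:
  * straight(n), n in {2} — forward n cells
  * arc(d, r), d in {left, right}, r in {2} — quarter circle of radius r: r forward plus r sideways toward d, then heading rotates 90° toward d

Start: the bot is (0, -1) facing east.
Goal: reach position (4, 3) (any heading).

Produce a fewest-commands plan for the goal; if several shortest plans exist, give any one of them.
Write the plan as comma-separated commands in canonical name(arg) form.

t0: (0, -1) facing east
step 1 (arc(left, 2)): (2, 1) facing north
step 2 (arc(right, 2)): (4, 3) facing east
minimal: 2 command(s), checked below 2.

arc(left, 2), arc(right, 2)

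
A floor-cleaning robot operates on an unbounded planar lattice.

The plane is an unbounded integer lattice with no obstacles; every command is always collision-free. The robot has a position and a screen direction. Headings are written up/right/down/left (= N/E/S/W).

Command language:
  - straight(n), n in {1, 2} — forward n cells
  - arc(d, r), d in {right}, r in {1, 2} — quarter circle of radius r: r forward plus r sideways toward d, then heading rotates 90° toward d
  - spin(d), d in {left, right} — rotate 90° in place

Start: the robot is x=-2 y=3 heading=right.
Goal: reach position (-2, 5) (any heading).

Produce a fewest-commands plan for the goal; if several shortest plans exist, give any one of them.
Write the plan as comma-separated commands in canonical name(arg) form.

start: x=-2 y=3 heading=right
step 1 (spin(left)): x=-2 y=3 heading=up
step 2 (straight(2)): x=-2 y=5 heading=up
shorter routes all fall short; 2 is best.

spin(left), straight(2)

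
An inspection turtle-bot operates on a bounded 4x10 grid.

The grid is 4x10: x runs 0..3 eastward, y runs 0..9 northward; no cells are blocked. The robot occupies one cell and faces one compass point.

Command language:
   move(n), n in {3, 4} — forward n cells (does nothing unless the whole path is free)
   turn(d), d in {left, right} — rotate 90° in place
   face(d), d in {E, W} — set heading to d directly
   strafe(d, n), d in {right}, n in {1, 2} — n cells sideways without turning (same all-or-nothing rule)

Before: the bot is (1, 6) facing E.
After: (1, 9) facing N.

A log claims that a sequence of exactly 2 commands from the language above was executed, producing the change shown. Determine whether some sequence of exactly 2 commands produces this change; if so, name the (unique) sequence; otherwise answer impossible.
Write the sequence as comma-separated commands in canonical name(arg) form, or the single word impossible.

turn(left), move(3)

key: order matters: swapping turn(left) and move(3) lands elsewhere
from: (1, 6) facing E
t=1 turn(left) ⇒ (1, 6) facing N
t=2 move(3) ⇒ (1, 9) facing N
no other 2-command option fits: unique.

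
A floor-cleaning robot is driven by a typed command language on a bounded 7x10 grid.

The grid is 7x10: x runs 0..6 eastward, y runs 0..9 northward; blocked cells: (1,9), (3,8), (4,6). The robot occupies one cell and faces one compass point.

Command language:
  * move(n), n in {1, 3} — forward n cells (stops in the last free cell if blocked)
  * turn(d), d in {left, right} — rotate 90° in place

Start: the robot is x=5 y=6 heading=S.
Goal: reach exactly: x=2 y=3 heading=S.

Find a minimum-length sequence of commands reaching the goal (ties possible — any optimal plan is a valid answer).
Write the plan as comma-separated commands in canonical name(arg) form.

move(3), turn(right), move(3), turn(left)

t0: x=5 y=6 heading=S
[1] after move(3): x=5 y=3 heading=S
[2] after turn(right): x=5 y=3 heading=W
[3] after move(3): x=2 y=3 heading=W
[4] after turn(left): x=2 y=3 heading=S
nothing shorter than 4 reaches the goal.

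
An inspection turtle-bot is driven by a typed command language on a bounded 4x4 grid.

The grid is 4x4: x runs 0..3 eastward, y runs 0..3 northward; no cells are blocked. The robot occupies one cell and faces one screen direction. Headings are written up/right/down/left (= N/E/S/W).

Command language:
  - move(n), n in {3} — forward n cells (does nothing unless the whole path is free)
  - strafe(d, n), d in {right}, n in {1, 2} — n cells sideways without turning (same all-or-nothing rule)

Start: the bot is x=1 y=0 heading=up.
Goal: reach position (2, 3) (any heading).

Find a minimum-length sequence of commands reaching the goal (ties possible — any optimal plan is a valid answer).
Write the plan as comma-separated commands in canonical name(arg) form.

move(3), strafe(right, 1)

initial: x=1 y=0 heading=up
[1] after move(3): x=1 y=3 heading=up
[2] after strafe(right, 1): x=2 y=3 heading=up
nothing shorter than 2 reaches the goal.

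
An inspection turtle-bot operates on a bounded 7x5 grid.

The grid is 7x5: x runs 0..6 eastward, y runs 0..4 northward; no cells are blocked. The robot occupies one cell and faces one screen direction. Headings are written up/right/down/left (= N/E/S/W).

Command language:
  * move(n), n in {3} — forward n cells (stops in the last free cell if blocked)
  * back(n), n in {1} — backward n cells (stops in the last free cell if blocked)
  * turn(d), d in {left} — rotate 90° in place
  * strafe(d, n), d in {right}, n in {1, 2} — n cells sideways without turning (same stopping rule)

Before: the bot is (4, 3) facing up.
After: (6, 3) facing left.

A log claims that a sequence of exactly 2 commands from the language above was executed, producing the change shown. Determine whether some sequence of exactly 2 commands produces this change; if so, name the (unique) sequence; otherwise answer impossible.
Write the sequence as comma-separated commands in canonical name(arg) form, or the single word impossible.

strafe(right, 2), turn(left)

key: running turn(left) before strafe(right, 2) would end elsewhere — order is forced
initial: (4, 3) facing up
[1] after strafe(right, 2): (6, 3) facing up
[2] after turn(left): (6, 3) facing left
no other 2-command option fits: unique.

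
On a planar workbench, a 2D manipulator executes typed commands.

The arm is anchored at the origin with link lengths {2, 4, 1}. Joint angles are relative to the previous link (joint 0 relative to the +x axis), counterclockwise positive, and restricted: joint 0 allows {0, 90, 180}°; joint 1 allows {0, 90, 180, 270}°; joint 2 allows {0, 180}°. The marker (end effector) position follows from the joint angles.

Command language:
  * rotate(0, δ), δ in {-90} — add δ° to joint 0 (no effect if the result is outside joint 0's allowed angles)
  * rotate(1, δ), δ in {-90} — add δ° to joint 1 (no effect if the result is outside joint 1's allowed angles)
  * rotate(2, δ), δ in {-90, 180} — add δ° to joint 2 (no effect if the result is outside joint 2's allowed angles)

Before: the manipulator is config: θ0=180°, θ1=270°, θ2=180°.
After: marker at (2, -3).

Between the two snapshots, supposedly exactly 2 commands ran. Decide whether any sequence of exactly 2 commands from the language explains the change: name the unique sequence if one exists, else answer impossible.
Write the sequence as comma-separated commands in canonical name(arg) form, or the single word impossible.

initial: config: θ0=180°, θ1=270°, θ2=180°
step 1 (rotate(0, -90)): config: θ0=90°, θ1=270°, θ2=180°
step 2 (rotate(0, -90)): config: θ0=0°, θ1=270°, θ2=180°
uniquely the one of 16 2-step routes that fits.

rotate(0, -90), rotate(0, -90)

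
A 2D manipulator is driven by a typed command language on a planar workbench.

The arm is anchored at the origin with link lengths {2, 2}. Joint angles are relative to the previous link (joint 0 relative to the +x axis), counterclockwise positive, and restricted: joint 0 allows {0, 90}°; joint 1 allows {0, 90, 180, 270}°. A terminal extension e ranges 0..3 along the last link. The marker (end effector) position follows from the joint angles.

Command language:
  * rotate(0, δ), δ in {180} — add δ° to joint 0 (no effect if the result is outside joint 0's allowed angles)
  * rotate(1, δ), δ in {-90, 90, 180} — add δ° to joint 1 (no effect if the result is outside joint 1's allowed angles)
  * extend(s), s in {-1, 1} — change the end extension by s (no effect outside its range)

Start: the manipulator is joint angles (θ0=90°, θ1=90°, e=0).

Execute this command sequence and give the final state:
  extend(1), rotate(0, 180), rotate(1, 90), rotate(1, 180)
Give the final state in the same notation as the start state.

joint angles (θ0=90°, θ1=0°, e=1)

initial: joint angles (θ0=90°, θ1=90°, e=0)
[1] after extend(1): joint angles (θ0=90°, θ1=90°, e=1)
[2] after rotate(0, 180): joint angles (θ0=90°, θ1=90°, e=1)
[3] after rotate(1, 90): joint angles (θ0=90°, θ1=180°, e=1)
[4] after rotate(1, 180): joint angles (θ0=90°, θ1=0°, e=1)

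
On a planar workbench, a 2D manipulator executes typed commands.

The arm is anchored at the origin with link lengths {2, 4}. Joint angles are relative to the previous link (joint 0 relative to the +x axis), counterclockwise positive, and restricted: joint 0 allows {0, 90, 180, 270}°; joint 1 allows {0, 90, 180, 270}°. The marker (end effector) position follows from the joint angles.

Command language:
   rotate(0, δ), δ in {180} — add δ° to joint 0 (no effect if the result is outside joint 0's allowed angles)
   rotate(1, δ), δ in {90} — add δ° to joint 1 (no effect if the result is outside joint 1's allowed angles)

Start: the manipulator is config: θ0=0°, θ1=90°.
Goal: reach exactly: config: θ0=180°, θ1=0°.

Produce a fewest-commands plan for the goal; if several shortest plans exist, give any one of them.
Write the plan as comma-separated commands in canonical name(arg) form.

rotate(1, 90), rotate(1, 90), rotate(1, 90), rotate(0, 180)

begin: config: θ0=0°, θ1=90°
[1] after rotate(1, 90): config: θ0=0°, θ1=180°
[2] after rotate(1, 90): config: θ0=0°, θ1=270°
[3] after rotate(1, 90): config: θ0=0°, θ1=0°
[4] after rotate(0, 180): config: θ0=180°, θ1=0°
minimal: 4 command(s), checked below 4.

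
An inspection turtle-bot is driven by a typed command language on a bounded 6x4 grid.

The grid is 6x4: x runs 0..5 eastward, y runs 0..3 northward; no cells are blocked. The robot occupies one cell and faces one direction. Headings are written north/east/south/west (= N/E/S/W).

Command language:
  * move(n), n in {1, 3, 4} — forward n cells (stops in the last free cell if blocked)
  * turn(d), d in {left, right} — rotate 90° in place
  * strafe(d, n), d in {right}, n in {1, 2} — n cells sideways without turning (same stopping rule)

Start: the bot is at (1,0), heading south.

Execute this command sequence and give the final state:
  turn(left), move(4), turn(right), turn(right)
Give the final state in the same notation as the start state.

start: at (1,0), heading south
[1] after turn(left): at (1,0), heading east
[2] after move(4): at (5,0), heading east
[3] after turn(right): at (5,0), heading south
[4] after turn(right): at (5,0), heading west

at (5,0), heading west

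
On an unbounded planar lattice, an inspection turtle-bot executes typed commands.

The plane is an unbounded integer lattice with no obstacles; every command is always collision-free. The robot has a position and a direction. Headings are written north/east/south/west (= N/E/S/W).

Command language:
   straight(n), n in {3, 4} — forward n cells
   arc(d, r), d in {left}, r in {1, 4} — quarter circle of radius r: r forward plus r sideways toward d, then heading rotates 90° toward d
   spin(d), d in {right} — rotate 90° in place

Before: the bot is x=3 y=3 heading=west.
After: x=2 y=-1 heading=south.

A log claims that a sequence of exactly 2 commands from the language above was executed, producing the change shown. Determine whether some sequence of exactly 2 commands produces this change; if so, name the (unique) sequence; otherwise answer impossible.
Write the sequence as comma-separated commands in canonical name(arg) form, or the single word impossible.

arc(left, 1), straight(3)

key: cell and facing (now S) both changed — the 2 commands mix motion and turning
from: x=3 y=3 heading=west
t=1 arc(left, 1) ⇒ x=2 y=2 heading=south
t=2 straight(3) ⇒ x=2 y=-1 heading=south
no rival 2-sequence matches.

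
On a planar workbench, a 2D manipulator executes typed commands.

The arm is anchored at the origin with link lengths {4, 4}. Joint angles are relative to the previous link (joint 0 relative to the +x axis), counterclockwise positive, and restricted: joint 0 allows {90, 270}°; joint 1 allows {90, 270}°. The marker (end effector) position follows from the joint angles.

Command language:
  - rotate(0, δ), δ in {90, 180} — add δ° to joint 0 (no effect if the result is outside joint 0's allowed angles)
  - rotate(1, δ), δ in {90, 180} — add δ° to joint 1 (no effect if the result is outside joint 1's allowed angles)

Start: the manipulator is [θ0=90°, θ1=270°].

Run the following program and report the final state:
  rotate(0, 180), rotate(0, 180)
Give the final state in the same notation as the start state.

initial: [θ0=90°, θ1=270°]
[1] after rotate(0, 180): [θ0=270°, θ1=270°]
[2] after rotate(0, 180): [θ0=90°, θ1=270°]

[θ0=90°, θ1=270°]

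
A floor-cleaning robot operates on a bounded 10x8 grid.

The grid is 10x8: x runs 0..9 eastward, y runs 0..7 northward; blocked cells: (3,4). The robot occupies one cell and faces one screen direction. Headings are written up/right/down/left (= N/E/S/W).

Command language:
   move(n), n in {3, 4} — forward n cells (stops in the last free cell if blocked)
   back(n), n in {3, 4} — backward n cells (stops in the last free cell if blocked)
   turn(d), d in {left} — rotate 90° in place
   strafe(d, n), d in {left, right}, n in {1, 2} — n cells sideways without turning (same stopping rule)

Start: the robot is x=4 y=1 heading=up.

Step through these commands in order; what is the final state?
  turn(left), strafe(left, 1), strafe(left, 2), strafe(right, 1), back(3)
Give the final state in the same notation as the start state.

begin: x=4 y=1 heading=up
step 1 (turn(left)): x=4 y=1 heading=left
step 2 (strafe(left, 1)): x=4 y=0 heading=left
step 3 (strafe(left, 2)): x=4 y=0 heading=left
step 4 (strafe(right, 1)): x=4 y=1 heading=left
step 5 (back(3)): x=7 y=1 heading=left

x=7 y=1 heading=left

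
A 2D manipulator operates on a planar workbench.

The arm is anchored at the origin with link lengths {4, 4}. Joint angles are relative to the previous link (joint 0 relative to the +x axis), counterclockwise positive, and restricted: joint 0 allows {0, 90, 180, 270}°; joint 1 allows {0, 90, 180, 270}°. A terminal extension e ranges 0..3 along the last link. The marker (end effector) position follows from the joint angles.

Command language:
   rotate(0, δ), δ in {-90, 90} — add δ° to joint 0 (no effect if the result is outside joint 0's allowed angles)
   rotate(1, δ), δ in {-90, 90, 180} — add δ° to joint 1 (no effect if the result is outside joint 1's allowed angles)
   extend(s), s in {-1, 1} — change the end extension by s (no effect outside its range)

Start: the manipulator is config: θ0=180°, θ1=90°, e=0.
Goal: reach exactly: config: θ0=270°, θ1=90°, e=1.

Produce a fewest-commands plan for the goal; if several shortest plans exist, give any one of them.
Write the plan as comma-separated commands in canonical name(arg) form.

extend(1), rotate(0, 90)

t0: config: θ0=180°, θ1=90°, e=0
[1] after extend(1): config: θ0=180°, θ1=90°, e=1
[2] after rotate(0, 90): config: θ0=270°, θ1=90°, e=1
no 1-step plan works, so 2 is optimal.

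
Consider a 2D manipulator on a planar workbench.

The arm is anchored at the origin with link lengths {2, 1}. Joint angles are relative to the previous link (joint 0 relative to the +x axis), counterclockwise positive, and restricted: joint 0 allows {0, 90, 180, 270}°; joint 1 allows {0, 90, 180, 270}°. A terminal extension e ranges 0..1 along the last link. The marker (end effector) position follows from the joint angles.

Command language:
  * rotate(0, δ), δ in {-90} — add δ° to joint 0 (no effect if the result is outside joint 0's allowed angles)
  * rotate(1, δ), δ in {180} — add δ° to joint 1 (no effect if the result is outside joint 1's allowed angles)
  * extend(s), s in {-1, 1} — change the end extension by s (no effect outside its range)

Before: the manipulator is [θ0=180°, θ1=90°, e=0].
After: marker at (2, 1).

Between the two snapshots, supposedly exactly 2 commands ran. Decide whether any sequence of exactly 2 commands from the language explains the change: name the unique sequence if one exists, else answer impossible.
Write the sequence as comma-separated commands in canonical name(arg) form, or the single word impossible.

start: [θ0=180°, θ1=90°, e=0]
1. rotate(0, -90) → [θ0=90°, θ1=90°, e=0]
2. rotate(0, -90) → [θ0=0°, θ1=90°, e=0]
no other 2-command option fits: unique.

rotate(0, -90), rotate(0, -90)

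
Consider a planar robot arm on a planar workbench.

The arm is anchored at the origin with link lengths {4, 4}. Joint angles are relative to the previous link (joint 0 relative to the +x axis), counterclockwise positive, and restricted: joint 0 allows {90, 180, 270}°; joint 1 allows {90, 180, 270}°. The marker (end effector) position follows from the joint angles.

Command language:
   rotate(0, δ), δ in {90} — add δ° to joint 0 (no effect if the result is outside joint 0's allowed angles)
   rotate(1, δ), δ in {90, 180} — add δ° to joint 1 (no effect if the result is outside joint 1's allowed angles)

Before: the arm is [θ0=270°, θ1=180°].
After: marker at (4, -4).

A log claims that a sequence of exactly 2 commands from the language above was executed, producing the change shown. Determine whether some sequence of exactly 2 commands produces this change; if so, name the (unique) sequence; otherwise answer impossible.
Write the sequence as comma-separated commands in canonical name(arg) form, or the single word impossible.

rotate(1, 90), rotate(1, 180)

key: order matters: swapping rotate(1, 90) and rotate(1, 180) lands elsewhere
initial: [θ0=270°, θ1=180°]
1. rotate(1, 90) → [θ0=270°, θ1=270°]
2. rotate(1, 180) → [θ0=270°, θ1=90°]
no other 2-command option fits: unique.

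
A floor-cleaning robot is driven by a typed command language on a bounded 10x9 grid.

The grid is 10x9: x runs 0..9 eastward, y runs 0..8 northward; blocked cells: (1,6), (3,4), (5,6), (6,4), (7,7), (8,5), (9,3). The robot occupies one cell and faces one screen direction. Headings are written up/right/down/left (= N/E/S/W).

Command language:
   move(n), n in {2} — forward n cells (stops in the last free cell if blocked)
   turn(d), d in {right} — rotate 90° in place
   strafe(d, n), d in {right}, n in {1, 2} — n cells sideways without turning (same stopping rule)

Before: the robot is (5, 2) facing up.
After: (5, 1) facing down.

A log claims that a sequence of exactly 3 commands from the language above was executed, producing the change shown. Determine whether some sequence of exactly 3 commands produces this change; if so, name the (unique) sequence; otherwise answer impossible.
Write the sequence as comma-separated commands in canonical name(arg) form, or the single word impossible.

turn(right), strafe(right, 1), turn(right)

key: cell and facing (now S) both changed — the 3 commands mix motion and turning
begin: (5, 2) facing up
[1] after turn(right): (5, 2) facing right
[2] after strafe(right, 1): (5, 1) facing right
[3] after turn(right): (5, 1) facing down
no other 3-command option fits: unique.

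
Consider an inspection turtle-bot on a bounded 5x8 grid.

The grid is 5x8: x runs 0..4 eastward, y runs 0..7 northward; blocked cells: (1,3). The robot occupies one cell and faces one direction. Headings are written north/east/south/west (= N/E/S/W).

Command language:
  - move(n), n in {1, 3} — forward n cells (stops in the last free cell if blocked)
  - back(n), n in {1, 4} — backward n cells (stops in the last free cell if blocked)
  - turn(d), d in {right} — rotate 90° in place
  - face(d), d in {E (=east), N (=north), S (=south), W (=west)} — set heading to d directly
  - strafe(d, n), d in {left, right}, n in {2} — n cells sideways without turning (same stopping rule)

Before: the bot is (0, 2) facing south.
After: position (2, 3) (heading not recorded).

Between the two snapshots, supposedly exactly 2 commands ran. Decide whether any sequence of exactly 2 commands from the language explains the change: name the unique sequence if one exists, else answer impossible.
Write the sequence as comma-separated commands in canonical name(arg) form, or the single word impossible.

key: order matters: swapping strafe(left, 2) and back(1) lands elsewhere
start: (0, 2) facing south
t=1 strafe(left, 2) ⇒ (2, 2) facing south
t=2 back(1) ⇒ (2, 3) facing south
all 121 alternatives checked — unique.

strafe(left, 2), back(1)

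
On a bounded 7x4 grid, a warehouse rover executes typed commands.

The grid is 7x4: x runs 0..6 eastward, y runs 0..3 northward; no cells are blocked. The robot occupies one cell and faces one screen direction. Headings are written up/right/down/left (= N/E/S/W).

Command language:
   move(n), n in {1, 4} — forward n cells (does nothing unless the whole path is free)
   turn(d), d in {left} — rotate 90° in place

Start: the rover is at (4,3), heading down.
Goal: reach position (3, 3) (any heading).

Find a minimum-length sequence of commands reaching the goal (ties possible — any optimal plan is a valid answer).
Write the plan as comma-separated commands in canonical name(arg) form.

t0: at (4,3), heading down
[1] after turn(left): at (4,3), heading right
[2] after turn(left): at (4,3), heading up
[3] after turn(left): at (4,3), heading left
[4] after move(1): at (3,3), heading left
shorter routes all fall short; 4 is best.

turn(left), turn(left), turn(left), move(1)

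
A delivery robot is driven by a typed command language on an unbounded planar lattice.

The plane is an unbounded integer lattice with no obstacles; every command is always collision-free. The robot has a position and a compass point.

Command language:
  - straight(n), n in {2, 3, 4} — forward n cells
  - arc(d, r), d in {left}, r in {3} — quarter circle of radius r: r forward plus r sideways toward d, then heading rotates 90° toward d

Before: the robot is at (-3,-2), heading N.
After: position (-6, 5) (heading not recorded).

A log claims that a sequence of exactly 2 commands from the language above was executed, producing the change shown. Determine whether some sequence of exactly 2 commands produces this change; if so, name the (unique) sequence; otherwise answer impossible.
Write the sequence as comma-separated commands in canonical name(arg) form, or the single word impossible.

key: running arc(left, 3) before straight(4) would end elsewhere — order is forced
start: at (-3,-2), heading N
[1] after straight(4): at (-3,2), heading N
[2] after arc(left, 3): at (-6,5), heading W
no rival 2-sequence matches.

straight(4), arc(left, 3)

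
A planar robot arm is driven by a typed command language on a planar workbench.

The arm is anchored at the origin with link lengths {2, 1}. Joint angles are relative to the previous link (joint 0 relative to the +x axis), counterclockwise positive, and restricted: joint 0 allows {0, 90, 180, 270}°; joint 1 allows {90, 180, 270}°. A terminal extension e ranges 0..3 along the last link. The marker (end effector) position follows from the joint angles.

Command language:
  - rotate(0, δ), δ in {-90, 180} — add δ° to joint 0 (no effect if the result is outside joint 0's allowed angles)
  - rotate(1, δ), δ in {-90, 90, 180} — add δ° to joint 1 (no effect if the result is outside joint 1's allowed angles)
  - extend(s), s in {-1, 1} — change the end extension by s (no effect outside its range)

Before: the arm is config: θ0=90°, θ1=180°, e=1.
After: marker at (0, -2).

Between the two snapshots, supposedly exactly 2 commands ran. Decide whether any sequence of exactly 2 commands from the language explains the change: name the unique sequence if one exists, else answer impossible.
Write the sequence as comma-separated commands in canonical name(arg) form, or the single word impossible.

initial: config: θ0=90°, θ1=180°, e=1
[1] after extend(1): config: θ0=90°, θ1=180°, e=2
[2] after extend(1): config: θ0=90°, θ1=180°, e=3
all 49 alternatives checked — unique.

extend(1), extend(1)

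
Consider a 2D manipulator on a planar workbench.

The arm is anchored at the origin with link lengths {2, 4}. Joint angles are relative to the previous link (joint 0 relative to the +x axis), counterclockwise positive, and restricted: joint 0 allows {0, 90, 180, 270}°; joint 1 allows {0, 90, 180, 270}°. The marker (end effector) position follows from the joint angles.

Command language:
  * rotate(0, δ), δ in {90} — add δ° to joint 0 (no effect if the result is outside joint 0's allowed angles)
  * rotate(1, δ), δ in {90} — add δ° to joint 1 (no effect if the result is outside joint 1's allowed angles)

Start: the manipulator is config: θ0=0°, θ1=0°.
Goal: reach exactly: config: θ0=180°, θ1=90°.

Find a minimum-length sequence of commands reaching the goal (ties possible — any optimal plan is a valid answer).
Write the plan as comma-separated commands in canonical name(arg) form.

initial: config: θ0=0°, θ1=0°
t=1 rotate(0, 90) ⇒ config: θ0=90°, θ1=0°
t=2 rotate(0, 90) ⇒ config: θ0=180°, θ1=0°
t=3 rotate(1, 90) ⇒ config: θ0=180°, θ1=90°
no 2-step plan works, so 3 is optimal.

rotate(0, 90), rotate(0, 90), rotate(1, 90)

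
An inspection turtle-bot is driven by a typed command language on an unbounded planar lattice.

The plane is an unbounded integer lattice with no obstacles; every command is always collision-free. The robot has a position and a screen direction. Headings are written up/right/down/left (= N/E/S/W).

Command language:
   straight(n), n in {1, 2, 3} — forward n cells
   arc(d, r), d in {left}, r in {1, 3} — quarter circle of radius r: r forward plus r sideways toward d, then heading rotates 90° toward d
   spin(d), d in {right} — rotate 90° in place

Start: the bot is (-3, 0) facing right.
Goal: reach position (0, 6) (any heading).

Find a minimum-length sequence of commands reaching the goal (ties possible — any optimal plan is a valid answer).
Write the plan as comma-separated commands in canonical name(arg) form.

initial: (-3, 0) facing right
t=1 arc(left, 3) ⇒ (0, 3) facing up
t=2 straight(3) ⇒ (0, 6) facing up
shorter routes all fall short; 2 is best.

arc(left, 3), straight(3)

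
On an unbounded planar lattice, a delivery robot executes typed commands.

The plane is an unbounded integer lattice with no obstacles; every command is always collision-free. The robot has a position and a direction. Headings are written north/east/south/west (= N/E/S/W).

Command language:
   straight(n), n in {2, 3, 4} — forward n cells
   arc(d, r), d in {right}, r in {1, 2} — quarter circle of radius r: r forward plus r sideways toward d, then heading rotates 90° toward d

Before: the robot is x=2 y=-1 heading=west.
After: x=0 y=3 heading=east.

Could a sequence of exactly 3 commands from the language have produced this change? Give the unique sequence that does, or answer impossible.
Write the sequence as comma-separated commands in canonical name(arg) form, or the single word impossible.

straight(2), arc(right, 2), arc(right, 2)

key: position moved to (0,3) AND the heading swung to E — translation plus rotation needed
initial: x=2 y=-1 heading=west
t=1 straight(2) ⇒ x=0 y=-1 heading=west
t=2 arc(right, 2) ⇒ x=-2 y=1 heading=north
t=3 arc(right, 2) ⇒ x=0 y=3 heading=east
uniquely the one of 125 3-step routes that fits.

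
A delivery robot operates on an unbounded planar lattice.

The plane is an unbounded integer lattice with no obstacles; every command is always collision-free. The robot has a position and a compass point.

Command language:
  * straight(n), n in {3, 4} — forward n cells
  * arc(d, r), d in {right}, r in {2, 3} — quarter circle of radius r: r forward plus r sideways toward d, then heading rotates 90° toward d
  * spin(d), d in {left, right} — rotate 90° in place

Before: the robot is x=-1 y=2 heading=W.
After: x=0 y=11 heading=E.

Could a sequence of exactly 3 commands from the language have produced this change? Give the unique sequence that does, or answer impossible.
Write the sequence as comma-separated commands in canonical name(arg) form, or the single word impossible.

arc(right, 2), straight(4), arc(right, 3)

key: order matters: swapping arc(right, 2) and arc(right, 3) lands elsewhere
t0: x=-1 y=2 heading=W
t=1 arc(right, 2) ⇒ x=-3 y=4 heading=N
t=2 straight(4) ⇒ x=-3 y=8 heading=N
t=3 arc(right, 3) ⇒ x=0 y=11 heading=E
no other 3-command option fits: unique.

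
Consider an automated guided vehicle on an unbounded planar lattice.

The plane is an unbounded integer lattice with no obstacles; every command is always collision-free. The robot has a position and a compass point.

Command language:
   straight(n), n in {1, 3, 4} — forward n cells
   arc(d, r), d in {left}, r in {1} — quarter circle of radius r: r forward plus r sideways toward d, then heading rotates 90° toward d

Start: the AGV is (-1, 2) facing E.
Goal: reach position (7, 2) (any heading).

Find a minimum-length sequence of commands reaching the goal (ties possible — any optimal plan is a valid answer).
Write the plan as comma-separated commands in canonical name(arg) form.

straight(4), straight(4)

initial: (-1, 2) facing E
step 1 (straight(4)): (3, 2) facing E
step 2 (straight(4)): (7, 2) facing E
shorter routes all fall short; 2 is best.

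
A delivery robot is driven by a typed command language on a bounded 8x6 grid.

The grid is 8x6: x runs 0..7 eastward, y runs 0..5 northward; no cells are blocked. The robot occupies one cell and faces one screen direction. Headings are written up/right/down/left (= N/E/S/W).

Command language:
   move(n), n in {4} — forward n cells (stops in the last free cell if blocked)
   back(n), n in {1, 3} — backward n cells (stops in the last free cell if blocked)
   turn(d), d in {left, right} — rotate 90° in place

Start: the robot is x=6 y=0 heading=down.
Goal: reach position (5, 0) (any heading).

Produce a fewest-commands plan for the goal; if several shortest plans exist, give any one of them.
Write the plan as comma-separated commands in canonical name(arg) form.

turn(left), back(1)

start: x=6 y=0 heading=down
step 1 (turn(left)): x=6 y=0 heading=right
step 2 (back(1)): x=5 y=0 heading=right
no 1-step plan works, so 2 is optimal.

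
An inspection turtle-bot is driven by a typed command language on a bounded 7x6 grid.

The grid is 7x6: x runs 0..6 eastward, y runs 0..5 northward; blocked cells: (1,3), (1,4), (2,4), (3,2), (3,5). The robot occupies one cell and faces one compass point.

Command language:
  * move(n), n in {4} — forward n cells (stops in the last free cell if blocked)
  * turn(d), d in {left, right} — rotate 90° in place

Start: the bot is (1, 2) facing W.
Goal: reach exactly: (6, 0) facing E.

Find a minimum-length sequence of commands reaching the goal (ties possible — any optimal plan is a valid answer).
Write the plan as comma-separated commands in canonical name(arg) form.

initial: (1, 2) facing W
step 1 (turn(left)): (1, 2) facing S
step 2 (move(4)): (1, 0) facing S
step 3 (turn(left)): (1, 0) facing E
step 4 (move(4)): (5, 0) facing E
step 5 (move(4)): (6, 0) facing E
nothing shorter than 5 reaches the goal.

turn(left), move(4), turn(left), move(4), move(4)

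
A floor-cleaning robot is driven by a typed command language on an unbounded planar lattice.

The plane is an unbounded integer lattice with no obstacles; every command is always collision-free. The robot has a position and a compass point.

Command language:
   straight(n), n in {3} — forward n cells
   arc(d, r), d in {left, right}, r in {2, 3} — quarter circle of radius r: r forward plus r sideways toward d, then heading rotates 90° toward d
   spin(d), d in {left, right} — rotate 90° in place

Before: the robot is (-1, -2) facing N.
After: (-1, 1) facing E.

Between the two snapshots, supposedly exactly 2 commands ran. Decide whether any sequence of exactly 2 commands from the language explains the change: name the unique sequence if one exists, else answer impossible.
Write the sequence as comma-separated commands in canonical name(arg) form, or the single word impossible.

straight(3), spin(right)

key: cell and facing (now E) both changed — the 2 commands mix motion and turning
t0: (-1, -2) facing N
[1] after straight(3): (-1, 1) facing N
[2] after spin(right): (-1, 1) facing E
no other 2-command option fits: unique.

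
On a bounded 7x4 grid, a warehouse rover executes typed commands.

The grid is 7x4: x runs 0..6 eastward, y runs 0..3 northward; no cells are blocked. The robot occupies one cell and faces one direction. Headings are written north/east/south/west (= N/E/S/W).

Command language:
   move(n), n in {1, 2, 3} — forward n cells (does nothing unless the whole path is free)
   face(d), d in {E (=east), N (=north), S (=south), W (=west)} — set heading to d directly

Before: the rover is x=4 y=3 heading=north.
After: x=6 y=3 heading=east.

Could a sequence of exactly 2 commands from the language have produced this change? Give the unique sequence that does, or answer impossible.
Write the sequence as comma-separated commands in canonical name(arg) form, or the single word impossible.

key: running move(2) before face(E) would end elsewhere — order is forced
initial: x=4 y=3 heading=north
step 1 (face(E)): x=4 y=3 heading=east
step 2 (move(2)): x=6 y=3 heading=east
uniquely the one of 49 2-step routes that fits.

face(E), move(2)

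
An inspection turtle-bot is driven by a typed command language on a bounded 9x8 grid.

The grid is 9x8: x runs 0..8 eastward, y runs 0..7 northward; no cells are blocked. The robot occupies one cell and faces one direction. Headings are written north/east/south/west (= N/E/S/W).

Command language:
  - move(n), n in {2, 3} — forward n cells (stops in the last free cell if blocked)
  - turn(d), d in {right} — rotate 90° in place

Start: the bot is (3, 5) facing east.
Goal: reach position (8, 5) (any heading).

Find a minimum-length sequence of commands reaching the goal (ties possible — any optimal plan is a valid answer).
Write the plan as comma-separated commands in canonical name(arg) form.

initial: (3, 5) facing east
t=1 move(3) ⇒ (6, 5) facing east
t=2 move(3) ⇒ (8, 5) facing east
shorter routes all fall short; 2 is best.

move(3), move(3)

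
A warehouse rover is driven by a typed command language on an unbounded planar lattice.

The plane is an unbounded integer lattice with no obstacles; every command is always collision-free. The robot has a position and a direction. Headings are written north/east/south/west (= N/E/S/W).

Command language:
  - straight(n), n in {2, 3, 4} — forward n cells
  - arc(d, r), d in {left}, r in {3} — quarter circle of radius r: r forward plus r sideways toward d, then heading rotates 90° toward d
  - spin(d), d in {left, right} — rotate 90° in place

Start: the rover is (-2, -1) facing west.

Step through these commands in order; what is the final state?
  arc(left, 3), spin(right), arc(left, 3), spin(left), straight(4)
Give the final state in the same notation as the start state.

(-4, -7) facing east

begin: (-2, -1) facing west
step 1 (arc(left, 3)): (-5, -4) facing south
step 2 (spin(right)): (-5, -4) facing west
step 3 (arc(left, 3)): (-8, -7) facing south
step 4 (spin(left)): (-8, -7) facing east
step 5 (straight(4)): (-4, -7) facing east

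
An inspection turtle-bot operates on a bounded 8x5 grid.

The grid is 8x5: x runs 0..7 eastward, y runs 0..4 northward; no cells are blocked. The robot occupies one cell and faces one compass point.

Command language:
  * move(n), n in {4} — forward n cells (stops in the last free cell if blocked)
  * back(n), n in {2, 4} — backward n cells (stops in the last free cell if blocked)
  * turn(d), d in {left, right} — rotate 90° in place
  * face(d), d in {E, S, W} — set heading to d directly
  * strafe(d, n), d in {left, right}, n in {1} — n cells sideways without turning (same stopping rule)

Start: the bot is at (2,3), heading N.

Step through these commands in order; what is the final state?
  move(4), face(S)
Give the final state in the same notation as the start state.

at (2,4), heading S

from: at (2,3), heading N
[1] after move(4): at (2,4), heading N
[2] after face(S): at (2,4), heading S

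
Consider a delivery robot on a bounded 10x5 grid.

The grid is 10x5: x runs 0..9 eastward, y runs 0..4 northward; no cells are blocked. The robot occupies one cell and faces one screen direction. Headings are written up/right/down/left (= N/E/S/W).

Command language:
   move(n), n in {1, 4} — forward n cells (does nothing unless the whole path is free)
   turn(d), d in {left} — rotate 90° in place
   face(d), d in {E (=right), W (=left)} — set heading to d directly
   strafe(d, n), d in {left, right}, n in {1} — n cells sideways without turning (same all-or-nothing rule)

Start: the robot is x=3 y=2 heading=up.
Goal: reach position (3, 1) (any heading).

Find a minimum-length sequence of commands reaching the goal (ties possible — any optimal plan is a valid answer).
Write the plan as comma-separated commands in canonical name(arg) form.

initial: x=3 y=2 heading=up
step 1 (turn(left)): x=3 y=2 heading=left
step 2 (strafe(left, 1)): x=3 y=1 heading=left
no 1-step plan works, so 2 is optimal.

turn(left), strafe(left, 1)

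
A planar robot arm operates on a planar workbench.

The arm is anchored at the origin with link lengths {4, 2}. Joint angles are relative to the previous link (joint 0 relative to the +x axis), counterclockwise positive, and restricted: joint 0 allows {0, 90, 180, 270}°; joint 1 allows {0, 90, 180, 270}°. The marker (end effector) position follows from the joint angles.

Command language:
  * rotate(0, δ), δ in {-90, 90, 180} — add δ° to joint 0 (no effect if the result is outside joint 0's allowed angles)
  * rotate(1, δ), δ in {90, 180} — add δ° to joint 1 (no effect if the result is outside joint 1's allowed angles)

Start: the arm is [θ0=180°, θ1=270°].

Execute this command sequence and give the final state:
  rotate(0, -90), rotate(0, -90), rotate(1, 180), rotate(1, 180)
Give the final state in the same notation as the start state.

[θ0=0°, θ1=270°]

initial: [θ0=180°, θ1=270°]
1. rotate(0, -90) → [θ0=90°, θ1=270°]
2. rotate(0, -90) → [θ0=0°, θ1=270°]
3. rotate(1, 180) → [θ0=0°, θ1=90°]
4. rotate(1, 180) → [θ0=0°, θ1=270°]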